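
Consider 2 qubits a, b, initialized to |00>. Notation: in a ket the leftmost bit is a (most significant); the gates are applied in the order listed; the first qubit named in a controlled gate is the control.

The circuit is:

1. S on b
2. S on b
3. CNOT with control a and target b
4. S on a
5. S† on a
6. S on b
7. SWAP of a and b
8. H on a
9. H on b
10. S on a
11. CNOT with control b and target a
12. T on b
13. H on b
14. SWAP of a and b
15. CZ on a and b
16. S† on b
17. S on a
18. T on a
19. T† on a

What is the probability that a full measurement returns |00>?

The probability of measuring |00> is 1/4 - sqrt(2)/8.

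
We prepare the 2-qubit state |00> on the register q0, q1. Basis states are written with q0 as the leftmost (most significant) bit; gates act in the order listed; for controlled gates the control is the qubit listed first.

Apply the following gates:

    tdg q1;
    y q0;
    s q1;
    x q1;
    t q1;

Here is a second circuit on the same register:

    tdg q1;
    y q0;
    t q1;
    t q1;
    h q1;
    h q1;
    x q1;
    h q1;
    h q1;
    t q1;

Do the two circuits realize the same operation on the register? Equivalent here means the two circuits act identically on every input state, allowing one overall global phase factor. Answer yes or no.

Yes — the two circuits implement the same unitary up to a global phase.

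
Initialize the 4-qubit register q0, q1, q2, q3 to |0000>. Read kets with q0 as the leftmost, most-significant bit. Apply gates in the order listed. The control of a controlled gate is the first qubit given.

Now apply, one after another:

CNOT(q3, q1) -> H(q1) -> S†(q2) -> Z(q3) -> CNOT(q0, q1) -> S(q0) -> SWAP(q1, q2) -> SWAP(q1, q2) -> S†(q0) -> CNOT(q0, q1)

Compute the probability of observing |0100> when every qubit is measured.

A full measurement returns |0100> with probability 1/2. Key observation: steps 5-10 multiply out to the identity, so the circuit reduces to the remaining gates.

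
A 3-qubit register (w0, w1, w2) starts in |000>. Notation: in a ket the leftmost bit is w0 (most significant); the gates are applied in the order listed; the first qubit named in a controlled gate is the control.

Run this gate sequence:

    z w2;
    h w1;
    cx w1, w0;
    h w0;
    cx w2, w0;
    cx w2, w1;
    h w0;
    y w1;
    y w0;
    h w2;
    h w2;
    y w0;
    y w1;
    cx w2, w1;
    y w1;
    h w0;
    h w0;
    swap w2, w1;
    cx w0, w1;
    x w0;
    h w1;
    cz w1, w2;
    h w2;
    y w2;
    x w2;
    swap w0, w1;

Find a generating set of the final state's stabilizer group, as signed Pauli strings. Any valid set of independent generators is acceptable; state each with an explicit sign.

The stabilizer group can be generated by -XII, -IXZ, -IZX, among other valid generating sets. Key observation: gates 8-13 undo each other exactly, leaving only the rest of the circuit to track.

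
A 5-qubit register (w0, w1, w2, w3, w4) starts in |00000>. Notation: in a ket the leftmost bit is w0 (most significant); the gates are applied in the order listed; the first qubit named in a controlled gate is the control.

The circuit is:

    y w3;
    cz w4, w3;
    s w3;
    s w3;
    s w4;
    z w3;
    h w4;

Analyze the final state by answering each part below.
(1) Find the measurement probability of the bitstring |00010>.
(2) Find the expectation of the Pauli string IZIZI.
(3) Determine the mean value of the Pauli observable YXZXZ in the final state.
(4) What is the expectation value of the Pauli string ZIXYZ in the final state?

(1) The probability of measuring |00010> is 1/2.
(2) The expectation value of IZIZI is -1.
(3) The expectation value of YXZXZ is 0.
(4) The expectation value of ZIXYZ is 0.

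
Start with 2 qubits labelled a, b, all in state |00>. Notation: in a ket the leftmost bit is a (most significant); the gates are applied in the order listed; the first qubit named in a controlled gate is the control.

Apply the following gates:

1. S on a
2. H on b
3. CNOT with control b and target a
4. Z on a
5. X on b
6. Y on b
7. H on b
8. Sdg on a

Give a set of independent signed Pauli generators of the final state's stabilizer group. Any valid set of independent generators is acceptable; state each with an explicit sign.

The final state is stabilized by the group generated by -YZ, +ZX; other independent generating sets are equally valid.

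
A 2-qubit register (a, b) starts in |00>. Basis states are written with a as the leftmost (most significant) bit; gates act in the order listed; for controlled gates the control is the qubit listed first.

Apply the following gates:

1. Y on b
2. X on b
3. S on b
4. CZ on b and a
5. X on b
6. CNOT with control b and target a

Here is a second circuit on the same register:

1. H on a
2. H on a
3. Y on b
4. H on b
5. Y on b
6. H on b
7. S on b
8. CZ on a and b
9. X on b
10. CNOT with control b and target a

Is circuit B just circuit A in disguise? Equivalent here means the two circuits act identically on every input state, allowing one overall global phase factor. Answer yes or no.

No, they are not equivalent — no single phase factor reconciles the two unitaries.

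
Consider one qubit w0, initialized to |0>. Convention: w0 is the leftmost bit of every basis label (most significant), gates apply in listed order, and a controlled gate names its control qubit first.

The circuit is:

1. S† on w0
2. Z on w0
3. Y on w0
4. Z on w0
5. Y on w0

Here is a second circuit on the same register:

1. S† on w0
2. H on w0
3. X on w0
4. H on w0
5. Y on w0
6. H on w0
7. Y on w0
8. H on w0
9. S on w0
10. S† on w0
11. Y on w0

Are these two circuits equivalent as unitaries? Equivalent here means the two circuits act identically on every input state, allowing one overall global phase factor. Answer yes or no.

No: there is an input state on which the two circuits produce genuinely different outputs (not merely differing by a phase).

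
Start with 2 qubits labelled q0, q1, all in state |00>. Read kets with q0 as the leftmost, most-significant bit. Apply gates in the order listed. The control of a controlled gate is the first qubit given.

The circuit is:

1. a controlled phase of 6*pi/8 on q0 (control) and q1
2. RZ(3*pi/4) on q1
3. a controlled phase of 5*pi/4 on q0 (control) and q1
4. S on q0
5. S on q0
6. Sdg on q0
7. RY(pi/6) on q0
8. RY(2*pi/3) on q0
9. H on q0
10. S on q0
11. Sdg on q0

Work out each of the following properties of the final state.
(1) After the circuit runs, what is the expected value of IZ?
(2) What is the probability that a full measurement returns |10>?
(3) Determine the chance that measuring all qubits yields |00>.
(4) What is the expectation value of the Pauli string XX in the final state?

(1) The expectation value of IZ is 1. Key observation: gates 10-11 undo each other exactly, leaving only the rest of the circuit to track.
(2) A full measurement returns |10> with probability 1/4.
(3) A full measurement returns |00> with probability 3/4.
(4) The observable XX averages to 0.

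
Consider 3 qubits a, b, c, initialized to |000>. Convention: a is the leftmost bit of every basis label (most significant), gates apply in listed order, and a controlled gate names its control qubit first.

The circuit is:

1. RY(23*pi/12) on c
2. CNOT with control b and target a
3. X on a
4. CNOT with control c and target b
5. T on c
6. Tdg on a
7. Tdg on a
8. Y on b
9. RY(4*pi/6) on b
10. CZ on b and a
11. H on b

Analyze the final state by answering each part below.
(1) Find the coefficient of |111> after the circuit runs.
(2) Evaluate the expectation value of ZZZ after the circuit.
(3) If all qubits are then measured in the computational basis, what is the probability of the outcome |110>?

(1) The final state's coefficient on |111> equals (-sqrt(6*sqrt(2) + 12)/16 - sqrt(2*sqrt(2) + 4)/16 + sqrt(12 - 6*sqrt(2))/16 + 3*sqrt(4 - 2*sqrt(2))/16)*exp(I*pi/4).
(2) The expectation value of ZZZ is -sqrt(3)/2.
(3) A full measurement returns |110> with probability -sqrt(3)/8 - sqrt(2)/32 + sqrt(6)/32 + 1/4.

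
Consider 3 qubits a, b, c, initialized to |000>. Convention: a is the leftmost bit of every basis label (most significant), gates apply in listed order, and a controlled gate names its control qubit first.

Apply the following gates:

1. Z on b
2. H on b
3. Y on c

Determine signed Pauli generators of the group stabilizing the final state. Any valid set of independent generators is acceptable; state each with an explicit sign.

The final state is stabilized by the group generated by +IXI, +ZII, -IIZ; other independent generating sets are equally valid.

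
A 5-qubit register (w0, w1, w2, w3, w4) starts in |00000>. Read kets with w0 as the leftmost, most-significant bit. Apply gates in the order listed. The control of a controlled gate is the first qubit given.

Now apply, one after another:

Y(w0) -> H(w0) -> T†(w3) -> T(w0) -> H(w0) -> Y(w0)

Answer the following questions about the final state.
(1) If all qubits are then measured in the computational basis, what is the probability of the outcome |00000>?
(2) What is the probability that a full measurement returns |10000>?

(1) The probability of measuring |00000> is sqrt(2)/4 + 1/2.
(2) Outcome |10000> occurs with probability 1/2 - sqrt(2)/4.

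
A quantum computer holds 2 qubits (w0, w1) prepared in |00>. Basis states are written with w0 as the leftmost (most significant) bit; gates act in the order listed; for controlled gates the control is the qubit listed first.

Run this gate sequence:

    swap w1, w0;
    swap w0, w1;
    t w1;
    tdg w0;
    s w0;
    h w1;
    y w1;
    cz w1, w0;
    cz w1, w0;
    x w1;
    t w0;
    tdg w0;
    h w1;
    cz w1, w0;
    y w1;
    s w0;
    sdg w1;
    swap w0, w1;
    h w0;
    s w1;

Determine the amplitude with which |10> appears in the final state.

The final state's coefficient on |10> equals sqrt(2)/2. Key observation: steps 8-9 multiply out to the identity, so the circuit reduces to the remaining gates.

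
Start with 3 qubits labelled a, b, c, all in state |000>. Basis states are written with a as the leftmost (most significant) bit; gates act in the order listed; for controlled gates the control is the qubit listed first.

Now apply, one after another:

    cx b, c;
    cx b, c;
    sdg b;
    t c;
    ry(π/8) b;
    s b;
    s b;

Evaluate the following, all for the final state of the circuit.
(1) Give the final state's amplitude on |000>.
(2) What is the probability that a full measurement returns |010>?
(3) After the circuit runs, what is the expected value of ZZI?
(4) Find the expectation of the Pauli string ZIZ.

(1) |000> carries amplitude cos(pi/16) in the final state.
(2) The probability of measuring |010> is sin(pi/16)**2.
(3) In the final state, ZZI has expectation sqrt(sqrt(2) + 2)/2.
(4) The expectation value of ZIZ is 1.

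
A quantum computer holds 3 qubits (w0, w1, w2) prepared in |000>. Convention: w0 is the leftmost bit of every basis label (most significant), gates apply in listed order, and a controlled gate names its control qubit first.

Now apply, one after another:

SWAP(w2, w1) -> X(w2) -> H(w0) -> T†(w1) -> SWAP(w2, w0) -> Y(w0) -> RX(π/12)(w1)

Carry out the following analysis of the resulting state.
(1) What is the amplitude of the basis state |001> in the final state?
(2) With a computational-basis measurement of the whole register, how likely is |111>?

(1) The amplitude on |001> is -I*sqrt(6*sqrt(2) + 12)/8 - I*sqrt(4 - 2*sqrt(2))/8.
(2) A full measurement returns |111> with probability 0.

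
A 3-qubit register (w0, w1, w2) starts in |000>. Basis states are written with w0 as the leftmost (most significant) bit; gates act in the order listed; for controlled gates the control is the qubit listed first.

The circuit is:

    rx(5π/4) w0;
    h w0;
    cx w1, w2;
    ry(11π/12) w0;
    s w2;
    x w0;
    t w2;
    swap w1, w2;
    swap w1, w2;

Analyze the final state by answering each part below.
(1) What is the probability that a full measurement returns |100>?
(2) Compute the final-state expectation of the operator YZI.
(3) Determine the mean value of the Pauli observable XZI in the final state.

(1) The probability of measuring |100> is sqrt(3)/8 + 3/8. Key observation: steps 8-9 multiply out to the identity, so the circuit reduces to the remaining gates.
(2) In the final state, YZI has expectation sqrt(2)/2.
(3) The observable XZI averages to 1/4 + sqrt(3)/4.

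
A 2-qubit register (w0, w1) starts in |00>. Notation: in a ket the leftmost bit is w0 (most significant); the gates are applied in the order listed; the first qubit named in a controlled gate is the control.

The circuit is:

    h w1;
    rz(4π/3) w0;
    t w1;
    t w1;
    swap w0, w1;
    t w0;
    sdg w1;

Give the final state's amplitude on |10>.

|10> carries amplitude sqrt(2)*exp(I*pi/12)/2 in the final state.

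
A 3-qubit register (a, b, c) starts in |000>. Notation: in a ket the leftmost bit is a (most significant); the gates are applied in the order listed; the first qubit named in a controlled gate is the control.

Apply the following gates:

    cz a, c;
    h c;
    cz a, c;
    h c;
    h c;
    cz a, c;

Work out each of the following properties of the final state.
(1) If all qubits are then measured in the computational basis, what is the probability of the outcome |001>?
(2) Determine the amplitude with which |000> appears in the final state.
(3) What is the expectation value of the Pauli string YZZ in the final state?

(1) Outcome |001> occurs with probability 1/2.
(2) The amplitude on |000> is sqrt(2)/2.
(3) The observable YZZ averages to 0.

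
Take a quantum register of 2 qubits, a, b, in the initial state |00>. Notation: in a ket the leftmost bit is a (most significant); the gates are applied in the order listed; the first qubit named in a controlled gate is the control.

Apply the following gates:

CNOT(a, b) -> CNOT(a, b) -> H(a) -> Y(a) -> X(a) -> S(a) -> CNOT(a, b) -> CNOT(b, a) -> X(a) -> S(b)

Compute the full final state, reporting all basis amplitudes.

After the circuit, the state carries amplitude 0 on |00>, 0 on |01>, sqrt(2)*I/2 on |10>, sqrt(2)*I/2 on |11>.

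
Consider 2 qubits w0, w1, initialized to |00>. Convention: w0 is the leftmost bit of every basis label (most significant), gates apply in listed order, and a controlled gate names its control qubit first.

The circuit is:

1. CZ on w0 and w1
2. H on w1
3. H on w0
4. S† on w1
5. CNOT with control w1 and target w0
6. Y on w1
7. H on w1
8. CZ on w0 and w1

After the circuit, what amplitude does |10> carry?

|10> carries amplitude sqrt(2)*(-1 + I)/4 in the final state.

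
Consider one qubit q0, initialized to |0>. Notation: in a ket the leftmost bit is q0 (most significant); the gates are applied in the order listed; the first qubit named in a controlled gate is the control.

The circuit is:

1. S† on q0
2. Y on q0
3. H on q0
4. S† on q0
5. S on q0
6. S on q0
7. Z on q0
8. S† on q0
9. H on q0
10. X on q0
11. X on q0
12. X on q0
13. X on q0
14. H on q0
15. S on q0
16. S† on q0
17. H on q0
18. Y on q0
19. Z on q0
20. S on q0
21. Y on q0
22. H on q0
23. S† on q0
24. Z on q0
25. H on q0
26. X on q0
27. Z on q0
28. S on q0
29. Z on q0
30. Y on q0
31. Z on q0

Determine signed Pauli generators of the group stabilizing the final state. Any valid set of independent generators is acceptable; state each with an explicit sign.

The stabilizer group can be generated by -X, among other valid generating sets. Key observation: steps 8-15 multiply out to the identity, so the circuit reduces to the remaining gates.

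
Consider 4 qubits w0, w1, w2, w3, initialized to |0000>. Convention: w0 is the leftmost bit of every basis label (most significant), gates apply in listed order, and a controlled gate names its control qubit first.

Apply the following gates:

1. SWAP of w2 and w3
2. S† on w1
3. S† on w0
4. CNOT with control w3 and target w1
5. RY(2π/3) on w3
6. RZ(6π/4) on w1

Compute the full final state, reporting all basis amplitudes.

The resulting statevector has amplitude -exp(I*pi/4)/2 on |0000>, -sqrt(3)*exp(I*pi/4)/2 on |0001>, and 0 on every other basis state.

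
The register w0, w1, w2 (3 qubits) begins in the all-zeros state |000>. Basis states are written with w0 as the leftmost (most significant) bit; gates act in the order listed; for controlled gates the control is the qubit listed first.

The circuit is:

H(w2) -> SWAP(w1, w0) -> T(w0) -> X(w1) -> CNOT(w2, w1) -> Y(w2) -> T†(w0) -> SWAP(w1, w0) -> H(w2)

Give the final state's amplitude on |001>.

The amplitude on |001> is -I/2.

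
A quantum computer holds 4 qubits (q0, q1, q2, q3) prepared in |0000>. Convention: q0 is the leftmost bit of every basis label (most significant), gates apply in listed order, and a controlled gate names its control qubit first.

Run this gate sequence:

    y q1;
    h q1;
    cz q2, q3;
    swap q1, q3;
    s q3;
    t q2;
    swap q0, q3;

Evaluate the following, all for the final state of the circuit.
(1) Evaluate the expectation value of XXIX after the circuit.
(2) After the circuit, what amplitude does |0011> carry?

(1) The expectation value of XXIX is 0.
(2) The final state's coefficient on |0011> equals 0.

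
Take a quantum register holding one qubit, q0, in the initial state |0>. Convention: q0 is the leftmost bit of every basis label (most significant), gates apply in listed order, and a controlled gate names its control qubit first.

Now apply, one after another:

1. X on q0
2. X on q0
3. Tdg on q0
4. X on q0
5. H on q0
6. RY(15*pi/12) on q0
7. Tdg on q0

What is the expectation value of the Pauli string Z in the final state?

The observable Z averages to -sqrt(2)/2.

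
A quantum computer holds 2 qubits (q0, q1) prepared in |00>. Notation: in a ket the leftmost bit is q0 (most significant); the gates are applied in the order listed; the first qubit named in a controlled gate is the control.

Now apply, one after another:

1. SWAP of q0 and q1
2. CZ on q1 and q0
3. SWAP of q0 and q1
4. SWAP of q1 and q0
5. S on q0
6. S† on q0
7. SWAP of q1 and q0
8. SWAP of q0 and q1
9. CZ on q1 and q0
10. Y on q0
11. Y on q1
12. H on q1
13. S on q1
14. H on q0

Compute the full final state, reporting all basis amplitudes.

The resulting statevector has amplitude -1/2 on |00>, I/2 on |01>, 1/2 on |10>, -I/2 on |11>. Key observation: the block from step 2 through step 9 cancels to the identity and can be dropped.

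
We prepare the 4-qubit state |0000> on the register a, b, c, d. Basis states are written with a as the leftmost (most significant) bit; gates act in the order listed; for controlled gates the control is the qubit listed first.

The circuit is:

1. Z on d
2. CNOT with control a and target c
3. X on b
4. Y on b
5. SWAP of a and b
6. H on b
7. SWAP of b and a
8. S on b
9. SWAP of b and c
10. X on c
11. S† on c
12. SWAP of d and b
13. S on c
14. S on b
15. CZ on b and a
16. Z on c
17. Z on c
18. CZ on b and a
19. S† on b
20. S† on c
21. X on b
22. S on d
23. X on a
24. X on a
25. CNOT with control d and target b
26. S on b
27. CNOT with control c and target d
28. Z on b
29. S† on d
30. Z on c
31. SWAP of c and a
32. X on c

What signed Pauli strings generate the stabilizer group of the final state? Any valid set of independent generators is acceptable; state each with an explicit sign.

One valid set of independent stabilizer generators is +IIXI, -ZIII, -IZII, -IIIZ (any independent generating set of the same group is equally correct). Key observation: the block from step 13 through step 20 cancels to the identity and can be dropped.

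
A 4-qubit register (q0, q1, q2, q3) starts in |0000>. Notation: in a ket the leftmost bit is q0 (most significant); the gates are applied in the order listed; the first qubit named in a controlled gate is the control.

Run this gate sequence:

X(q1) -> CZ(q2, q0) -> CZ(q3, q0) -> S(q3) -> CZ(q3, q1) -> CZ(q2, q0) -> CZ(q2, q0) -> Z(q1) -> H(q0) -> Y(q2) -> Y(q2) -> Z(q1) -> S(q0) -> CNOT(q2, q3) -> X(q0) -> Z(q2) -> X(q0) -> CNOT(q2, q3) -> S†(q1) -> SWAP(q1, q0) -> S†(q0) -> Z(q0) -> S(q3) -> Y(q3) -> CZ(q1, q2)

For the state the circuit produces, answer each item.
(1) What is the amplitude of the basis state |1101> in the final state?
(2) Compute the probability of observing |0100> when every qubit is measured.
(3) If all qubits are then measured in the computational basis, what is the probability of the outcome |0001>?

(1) |1101> carries amplitude -sqrt(2)/2 in the final state.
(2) A full measurement returns |0100> with probability 0.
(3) A full measurement returns |0001> with probability 0.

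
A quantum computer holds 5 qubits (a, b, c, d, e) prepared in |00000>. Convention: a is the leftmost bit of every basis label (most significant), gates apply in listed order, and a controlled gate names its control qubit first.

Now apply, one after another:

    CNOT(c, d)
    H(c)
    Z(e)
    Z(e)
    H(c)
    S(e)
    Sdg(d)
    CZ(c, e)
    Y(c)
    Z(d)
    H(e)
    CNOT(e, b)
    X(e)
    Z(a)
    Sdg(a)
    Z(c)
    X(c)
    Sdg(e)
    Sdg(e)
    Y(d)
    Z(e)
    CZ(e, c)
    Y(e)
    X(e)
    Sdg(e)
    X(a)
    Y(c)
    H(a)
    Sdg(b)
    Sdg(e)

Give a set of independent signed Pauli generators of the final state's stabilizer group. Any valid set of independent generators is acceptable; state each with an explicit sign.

The final state is stabilized by the group generated by -XIIII, +IXIIY, -IZIIZ, -IIZII, -IIIZI; other independent generating sets are equally valid. Key observation: gates 2-5 undo each other exactly, leaving only the rest of the circuit to track.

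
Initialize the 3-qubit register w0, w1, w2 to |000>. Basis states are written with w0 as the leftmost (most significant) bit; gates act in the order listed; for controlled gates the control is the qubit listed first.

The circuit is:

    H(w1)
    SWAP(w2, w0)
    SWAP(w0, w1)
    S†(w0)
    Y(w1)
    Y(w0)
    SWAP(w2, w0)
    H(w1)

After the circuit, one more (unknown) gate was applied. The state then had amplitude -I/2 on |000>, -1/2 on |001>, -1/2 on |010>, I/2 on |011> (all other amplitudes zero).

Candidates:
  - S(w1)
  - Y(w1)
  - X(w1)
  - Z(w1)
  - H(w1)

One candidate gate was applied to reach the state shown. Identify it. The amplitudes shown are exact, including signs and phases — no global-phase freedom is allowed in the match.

The unique candidate consistent with the amplitudes is S(w1).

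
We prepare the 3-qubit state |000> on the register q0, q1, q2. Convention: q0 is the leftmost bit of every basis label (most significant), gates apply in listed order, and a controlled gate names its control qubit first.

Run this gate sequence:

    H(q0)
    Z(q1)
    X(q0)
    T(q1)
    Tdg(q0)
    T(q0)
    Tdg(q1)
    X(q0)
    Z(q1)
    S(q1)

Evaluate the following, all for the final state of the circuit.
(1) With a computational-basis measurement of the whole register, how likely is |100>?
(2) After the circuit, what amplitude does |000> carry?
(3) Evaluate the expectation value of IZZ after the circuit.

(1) Outcome |100> occurs with probability 1/2.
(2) The amplitude on |000> is sqrt(2)/2.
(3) In the final state, IZZ has expectation 1.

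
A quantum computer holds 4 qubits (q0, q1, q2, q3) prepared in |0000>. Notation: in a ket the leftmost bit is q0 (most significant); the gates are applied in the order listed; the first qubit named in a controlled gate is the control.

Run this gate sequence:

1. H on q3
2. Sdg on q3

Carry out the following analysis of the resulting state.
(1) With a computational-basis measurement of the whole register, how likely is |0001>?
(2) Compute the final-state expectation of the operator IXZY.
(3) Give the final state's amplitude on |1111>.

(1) A full measurement returns |0001> with probability 1/2.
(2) In the final state, IXZY has expectation 0.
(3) The amplitude on |1111> is 0.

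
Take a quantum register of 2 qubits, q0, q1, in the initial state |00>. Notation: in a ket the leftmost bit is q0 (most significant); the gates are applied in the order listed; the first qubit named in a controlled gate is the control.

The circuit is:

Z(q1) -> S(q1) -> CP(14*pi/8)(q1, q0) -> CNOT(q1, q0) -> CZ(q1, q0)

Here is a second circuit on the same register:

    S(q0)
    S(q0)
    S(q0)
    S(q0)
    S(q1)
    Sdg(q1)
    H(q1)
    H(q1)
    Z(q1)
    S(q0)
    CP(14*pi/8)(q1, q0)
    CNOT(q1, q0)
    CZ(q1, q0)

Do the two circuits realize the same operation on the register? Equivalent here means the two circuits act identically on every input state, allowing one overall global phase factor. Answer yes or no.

No, they are not equivalent — no single phase factor reconciles the two unitaries.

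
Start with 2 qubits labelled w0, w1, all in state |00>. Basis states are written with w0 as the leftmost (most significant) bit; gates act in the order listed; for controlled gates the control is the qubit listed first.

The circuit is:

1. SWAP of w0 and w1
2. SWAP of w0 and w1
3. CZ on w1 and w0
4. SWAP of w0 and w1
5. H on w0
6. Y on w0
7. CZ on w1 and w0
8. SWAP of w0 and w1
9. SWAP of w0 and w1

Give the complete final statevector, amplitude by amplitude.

After the circuit, the state carries amplitude -sqrt(2)*I/2 on |00>, 0 on |01>, sqrt(2)*I/2 on |10>, 0 on |11>.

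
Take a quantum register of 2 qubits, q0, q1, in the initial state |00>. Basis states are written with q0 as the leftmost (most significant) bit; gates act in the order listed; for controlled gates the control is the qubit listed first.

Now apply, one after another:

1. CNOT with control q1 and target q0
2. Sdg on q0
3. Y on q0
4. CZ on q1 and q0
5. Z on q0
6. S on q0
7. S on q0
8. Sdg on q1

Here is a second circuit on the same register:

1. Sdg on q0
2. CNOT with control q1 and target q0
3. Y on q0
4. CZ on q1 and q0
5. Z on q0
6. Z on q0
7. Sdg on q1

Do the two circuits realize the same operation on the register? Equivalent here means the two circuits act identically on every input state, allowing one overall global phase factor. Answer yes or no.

No: there is an input state on which the two circuits produce genuinely different outputs (not merely differing by a phase).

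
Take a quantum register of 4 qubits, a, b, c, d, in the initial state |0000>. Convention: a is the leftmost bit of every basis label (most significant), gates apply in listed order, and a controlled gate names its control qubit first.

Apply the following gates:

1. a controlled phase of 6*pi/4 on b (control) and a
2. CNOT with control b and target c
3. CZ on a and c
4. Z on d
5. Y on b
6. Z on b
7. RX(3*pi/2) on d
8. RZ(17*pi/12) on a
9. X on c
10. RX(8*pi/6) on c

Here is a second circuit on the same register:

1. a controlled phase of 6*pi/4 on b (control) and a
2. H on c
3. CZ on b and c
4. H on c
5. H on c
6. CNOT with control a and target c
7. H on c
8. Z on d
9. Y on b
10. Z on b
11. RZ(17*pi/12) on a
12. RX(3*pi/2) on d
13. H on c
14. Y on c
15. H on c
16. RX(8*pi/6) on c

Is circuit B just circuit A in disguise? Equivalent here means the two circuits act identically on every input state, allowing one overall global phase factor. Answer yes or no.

No, they are not equivalent — no single phase factor reconciles the two unitaries.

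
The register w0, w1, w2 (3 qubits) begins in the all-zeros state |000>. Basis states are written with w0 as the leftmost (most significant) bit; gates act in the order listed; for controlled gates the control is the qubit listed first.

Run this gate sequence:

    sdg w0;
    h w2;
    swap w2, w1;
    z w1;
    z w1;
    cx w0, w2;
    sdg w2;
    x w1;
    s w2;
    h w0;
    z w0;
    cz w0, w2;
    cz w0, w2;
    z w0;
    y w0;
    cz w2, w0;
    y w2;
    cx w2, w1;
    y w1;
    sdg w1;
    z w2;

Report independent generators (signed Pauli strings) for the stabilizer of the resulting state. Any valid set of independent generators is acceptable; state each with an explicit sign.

The stabilizer group can be generated by -XII, +IYI, -IIZ, among other valid generating sets. Key observation: gates 11-14 undo each other exactly, leaving only the rest of the circuit to track.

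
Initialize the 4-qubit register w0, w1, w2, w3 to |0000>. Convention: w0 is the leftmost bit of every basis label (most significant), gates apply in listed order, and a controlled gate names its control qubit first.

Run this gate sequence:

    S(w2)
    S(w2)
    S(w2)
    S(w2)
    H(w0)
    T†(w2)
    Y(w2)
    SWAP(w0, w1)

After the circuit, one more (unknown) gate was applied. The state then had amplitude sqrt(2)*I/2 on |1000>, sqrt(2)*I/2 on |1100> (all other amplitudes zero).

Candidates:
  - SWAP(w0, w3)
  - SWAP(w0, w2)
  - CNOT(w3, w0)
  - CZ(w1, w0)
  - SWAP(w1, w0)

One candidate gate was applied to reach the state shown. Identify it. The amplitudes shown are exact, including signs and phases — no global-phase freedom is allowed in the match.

It was SWAP(w0, w2) that produced the state shown. Key observation: steps 1-4 multiply out to the identity, so the circuit reduces to the remaining gates.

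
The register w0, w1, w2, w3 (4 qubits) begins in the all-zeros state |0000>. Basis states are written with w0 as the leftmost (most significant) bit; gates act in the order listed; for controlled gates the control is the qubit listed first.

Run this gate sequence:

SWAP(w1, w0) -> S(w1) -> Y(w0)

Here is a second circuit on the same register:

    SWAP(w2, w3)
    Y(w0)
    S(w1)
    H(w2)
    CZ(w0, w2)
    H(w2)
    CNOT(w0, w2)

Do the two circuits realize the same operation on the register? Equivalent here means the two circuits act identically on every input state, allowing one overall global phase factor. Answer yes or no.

No: there is an input state on which the two circuits produce genuinely different outputs (not merely differing by a phase).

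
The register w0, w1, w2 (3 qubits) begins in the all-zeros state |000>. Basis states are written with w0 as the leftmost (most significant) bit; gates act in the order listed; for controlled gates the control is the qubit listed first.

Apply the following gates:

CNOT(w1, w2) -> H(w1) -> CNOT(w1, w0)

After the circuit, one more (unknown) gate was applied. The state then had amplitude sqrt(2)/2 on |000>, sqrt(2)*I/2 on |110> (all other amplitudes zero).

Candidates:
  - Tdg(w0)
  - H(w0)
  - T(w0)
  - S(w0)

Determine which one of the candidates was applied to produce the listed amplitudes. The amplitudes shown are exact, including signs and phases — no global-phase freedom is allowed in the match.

The applied gate was S(w0).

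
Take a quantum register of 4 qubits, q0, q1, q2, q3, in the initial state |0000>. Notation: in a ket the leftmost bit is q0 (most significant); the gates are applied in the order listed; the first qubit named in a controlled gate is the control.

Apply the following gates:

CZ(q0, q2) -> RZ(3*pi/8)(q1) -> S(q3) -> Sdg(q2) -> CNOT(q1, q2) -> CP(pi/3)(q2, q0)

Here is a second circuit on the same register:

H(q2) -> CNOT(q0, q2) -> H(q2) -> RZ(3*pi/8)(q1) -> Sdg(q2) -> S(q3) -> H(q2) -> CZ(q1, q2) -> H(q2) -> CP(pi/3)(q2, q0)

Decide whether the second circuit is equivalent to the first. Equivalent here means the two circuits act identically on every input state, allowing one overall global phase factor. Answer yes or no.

Yes, they are equivalent — the unitaries differ by at most a global phase.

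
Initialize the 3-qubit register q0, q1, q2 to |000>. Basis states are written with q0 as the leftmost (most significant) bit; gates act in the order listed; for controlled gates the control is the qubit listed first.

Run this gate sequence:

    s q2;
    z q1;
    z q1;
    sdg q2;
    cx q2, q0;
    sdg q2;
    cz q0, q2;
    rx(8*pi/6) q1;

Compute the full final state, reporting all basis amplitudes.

The final amplitudes are -1/2 on |000>, -sqrt(3)*I/2 on |010>, and 0 on every other basis state. Key observation: the block from step 1 through step 4 cancels to the identity and can be dropped.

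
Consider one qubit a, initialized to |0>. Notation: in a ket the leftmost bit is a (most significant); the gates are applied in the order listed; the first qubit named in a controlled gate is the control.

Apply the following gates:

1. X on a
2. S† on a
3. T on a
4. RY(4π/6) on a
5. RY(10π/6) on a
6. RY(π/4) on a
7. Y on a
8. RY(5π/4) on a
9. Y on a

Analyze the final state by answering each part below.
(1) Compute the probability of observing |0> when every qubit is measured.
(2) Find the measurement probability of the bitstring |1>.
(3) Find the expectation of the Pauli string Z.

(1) The probability of measuring |0> is 1/2 - sqrt(3)/4.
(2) Outcome |1> occurs with probability sqrt(3)/4 + 1/2.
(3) The expectation value of Z is -sqrt(3)/2.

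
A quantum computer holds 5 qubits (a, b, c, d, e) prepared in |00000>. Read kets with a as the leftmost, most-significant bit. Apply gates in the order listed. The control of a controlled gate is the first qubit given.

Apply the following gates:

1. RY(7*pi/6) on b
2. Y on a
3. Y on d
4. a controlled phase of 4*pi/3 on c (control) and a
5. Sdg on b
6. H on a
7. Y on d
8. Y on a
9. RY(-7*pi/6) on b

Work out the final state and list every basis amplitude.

After the circuit, the state carries amplitude (1 - I)*(-2*sqrt(2) + sqrt(6)*I)/8 on |00000>, sqrt(2)*(-1 - I)/8 on |01000>, (1 - I)*(-2*sqrt(2) + sqrt(6)*I)/8 on |10000>, sqrt(2)*(-1 - I)/8 on |11000>, and 0 on every other basis state.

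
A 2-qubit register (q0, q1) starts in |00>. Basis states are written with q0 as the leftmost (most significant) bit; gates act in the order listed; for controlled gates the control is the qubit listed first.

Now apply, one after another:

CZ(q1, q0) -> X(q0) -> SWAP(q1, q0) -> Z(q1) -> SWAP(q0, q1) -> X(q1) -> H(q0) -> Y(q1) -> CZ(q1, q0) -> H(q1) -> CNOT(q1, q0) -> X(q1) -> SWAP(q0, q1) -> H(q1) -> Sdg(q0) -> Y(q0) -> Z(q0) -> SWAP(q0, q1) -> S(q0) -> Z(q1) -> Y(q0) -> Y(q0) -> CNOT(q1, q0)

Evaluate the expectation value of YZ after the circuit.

The expectation value of YZ is 0.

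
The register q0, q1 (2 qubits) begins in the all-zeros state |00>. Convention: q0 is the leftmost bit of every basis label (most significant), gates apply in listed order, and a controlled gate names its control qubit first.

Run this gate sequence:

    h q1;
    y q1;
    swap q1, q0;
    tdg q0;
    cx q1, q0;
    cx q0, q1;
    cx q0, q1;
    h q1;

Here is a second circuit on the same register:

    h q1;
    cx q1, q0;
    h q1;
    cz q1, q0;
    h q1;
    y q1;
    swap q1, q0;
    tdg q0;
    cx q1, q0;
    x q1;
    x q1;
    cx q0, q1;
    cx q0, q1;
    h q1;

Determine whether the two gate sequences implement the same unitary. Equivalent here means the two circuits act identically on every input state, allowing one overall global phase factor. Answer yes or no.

No — the two circuits implement different unitaries, even allowing a global phase.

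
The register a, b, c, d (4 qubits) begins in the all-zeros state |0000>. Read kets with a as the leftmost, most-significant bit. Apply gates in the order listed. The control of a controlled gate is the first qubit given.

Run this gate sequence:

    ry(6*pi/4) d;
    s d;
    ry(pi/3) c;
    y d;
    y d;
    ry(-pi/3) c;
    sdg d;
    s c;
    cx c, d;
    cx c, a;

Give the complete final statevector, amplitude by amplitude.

The final amplitudes are -sqrt(2)/2 on |0000>, sqrt(2)/2 on |0001>, and 0 on every other basis state.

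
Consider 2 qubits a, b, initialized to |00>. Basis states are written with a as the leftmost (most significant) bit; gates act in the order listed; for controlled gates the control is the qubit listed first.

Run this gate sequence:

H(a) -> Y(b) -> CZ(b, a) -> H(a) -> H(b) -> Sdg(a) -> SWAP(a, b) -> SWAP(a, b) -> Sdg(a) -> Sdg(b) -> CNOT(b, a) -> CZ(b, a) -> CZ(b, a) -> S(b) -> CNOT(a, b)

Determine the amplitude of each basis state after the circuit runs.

The resulting statevector has amplitude 0 on |00>, sqrt(2)*I/2 on |01>, 0 on |10>, -sqrt(2)*I/2 on |11>.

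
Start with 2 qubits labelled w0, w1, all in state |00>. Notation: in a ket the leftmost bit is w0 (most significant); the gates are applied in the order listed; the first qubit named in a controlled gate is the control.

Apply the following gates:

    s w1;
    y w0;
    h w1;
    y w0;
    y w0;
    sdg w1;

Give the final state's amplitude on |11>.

The final state's coefficient on |11> equals sqrt(2)/2.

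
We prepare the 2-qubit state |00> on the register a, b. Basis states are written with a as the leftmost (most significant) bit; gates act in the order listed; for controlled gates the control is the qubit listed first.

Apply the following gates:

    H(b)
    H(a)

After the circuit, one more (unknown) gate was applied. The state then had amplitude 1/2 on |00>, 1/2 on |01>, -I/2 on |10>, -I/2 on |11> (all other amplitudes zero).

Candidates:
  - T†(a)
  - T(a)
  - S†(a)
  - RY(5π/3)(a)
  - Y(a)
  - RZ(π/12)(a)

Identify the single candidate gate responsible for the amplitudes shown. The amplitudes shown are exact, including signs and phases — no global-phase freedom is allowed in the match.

It was S†(a) that produced the state shown.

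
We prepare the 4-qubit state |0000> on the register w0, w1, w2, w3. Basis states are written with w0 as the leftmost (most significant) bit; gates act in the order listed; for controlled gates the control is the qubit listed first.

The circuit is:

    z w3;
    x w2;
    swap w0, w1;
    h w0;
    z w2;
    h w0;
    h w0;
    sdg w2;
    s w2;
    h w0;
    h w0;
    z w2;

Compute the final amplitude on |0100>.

The final state's coefficient on |0100> equals 0.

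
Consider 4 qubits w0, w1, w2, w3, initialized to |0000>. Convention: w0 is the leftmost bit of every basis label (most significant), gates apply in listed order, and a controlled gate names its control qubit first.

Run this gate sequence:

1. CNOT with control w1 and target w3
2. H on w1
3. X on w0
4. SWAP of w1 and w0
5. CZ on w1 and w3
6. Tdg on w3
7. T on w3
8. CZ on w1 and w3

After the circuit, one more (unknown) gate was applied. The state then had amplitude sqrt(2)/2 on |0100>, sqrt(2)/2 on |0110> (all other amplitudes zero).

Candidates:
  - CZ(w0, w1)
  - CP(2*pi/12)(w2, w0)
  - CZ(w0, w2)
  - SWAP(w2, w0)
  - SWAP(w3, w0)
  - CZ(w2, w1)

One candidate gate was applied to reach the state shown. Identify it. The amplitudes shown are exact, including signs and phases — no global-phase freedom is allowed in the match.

The applied gate was SWAP(w2, w0). Key observation: gates 5-8 undo each other exactly, leaving only the rest of the circuit to track.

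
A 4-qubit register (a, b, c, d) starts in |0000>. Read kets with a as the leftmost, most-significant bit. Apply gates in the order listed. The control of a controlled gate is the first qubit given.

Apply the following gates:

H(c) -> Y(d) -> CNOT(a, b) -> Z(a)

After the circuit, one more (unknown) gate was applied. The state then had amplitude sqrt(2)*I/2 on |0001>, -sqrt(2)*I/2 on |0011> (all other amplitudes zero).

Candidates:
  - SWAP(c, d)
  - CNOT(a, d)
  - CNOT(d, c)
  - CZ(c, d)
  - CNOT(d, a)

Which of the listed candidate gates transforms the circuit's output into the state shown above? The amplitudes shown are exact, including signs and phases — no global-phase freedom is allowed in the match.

It was CZ(c, d) that produced the state shown.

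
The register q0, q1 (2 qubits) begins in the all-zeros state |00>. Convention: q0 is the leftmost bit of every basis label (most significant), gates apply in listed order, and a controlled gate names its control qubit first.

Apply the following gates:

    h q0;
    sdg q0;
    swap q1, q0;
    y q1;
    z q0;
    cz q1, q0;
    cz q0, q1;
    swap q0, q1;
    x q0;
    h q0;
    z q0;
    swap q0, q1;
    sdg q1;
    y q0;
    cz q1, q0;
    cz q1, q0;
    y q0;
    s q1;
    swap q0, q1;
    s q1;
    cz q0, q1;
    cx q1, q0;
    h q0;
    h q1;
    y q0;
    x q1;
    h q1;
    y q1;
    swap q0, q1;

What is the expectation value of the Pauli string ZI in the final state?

In the final state, ZI has expectation -1. Key observation: steps 12-19 multiply out to the identity, so the circuit reduces to the remaining gates.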